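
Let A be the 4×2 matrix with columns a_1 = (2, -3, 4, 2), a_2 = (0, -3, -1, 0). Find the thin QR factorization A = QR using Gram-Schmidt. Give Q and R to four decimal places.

a_1 = (2, -3, 4, 2); ‖a_1‖ = 5.7446, so q_1 = (0.3482, -0.5222, 0.6963, 0.3482).
q_1·a_2 = 0.3482·0 + (-0.5222)·(-3) + 0.6963·(-1) + 0.3482·0 = 0.8704.
u_2 = a_2 − 0.8704·q_1 = (-0.3030, -2.5455, -1.6061, -0.3030).
‖u_2‖ = 3.0401, so q_2 = (-0.0997, -0.8373, -0.5283, -0.0997).

Q = [[0.3482, -0.0997], [-0.5222, -0.8373], [0.6963, -0.5283], [0.3482, -0.0997]], R = [[5.7446, 0.8704], [0.0000, 3.0401]]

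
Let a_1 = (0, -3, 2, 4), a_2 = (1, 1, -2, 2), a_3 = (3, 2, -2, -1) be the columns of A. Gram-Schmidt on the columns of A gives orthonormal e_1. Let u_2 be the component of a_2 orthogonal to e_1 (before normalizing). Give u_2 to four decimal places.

u_2 = (1.0000, 1.1034, -2.0690, 1.8621)

a_1 = (0, -3, 2, 4); ‖a_1‖ = 5.3852, so e_1 = (0.0000, -0.5571, 0.3714, 0.7428).
e_1·a_2 = 0.0000·1 + (-0.5571)·1 + 0.3714·(-2) + 0.7428·2 = 0.1857.
u_2 = a_2 − 0.1857·e_1 = (1.0000, 1.1034, -2.0690, 1.8621).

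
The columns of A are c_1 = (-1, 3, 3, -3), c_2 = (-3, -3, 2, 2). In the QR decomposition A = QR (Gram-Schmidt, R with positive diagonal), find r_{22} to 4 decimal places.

r_{22} = 4.9713

e_1 = c_1/‖c_1‖ = (-1, 3, 3, -3)/5.2915 = (-0.1890, 0.5669, 0.5669, -0.5669).
r_{12} = e_1·c_2 = -1.1339.
u_2 = c_2 + 1.1339·e_1 = (-3.2143, -2.3571, 2.6429, 1.3571).
r_{22} = ‖u_2‖ = 4.9713.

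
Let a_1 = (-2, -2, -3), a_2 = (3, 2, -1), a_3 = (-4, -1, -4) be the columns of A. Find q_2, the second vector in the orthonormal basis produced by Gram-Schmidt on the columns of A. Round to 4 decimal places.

a_1 = (-2, -2, -3); ‖a_1‖ = 4.1231, so q_1 = (-0.4851, -0.4851, -0.7276).
q_1·a_2 = (-0.4851)·3 + (-0.4851)·2 + (-0.7276)·(-1) = -1.6977.
u_2 = a_2 + 1.6977·q_1 = (2.1765, 1.1765, -2.2353).
‖u_2‖ = 3.3343, so q_2 = (0.6527, 0.3528, -0.6704).

q_2 = (0.6527, 0.3528, -0.6704)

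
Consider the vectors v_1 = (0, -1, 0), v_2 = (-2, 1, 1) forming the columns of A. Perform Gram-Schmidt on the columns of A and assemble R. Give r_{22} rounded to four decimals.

v_1 = (0, -1, 0); ‖v_1‖ = 1.0000, so e_1 = (0.0000, -1.0000, 0.0000).
e_1·v_2 = 0.0000·(-2) + (-1.0000)·1 + 0.0000·1 = -1.0000.
u_2 = v_2 + 1.0000·e_1 = (-2.0000, 0.0000, 1.0000).
r_{22} = ‖u_2‖ = 2.2361.

r_{22} = 2.2361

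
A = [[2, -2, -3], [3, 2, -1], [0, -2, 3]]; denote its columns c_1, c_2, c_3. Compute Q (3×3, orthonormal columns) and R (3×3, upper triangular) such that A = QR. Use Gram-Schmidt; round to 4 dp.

q_1 = c_1/‖c_1‖ = (2, 3, 0)/3.6056 = (0.5547, 0.8321, 0.0000).
r_{12} = q_1·c_2 = 0.5547.
u_2 = c_2 − 0.5547·q_1 = (-2.3077, 1.5385, -2.0000).
‖u_2‖ = 3.4194, so q_2 = (-0.6749, 0.4499, -0.5849).
r_{13} = q_1·c_3 = -2.4962; r_{23} = q_2·c_3 = -0.1800.
u_3 = c_3 + 2.4962·q_1 + 0.1800·q_2 = (-1.7368, 1.1579, 2.8947).
‖u_3‖ = 3.5689, so q_3 = (-0.4867, 0.3244, 0.8111).

Q = [[0.5547, -0.6749, -0.4867], [0.8321, 0.4499, 0.3244], [0.0000, -0.5849, 0.8111]], R = [[3.6056, 0.5547, -2.4962], [0.0000, 3.4194, -0.1800], [0.0000, 0.0000, 3.5689]]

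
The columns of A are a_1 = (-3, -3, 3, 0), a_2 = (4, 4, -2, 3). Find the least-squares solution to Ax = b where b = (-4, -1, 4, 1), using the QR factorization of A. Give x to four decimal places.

x = (1.4762, 0.4286)

e_1 = a_1/‖a_1‖ = (-3, -3, 3, 0)/5.1962 = (-0.5774, -0.5774, 0.5774, 0.0000).
r_{12} = e_1·a_2 = -5.7735.
u_2 = a_2 + 5.7735·e_1 = (0.6667, 0.6667, 1.3333, 3.0000).
‖u_2‖ = 3.4157, so e_2 = (0.1952, 0.1952, 0.3904, 0.8783).
Qᵀb = (5.1962, 1.4639).
Back-substitute: x_2 = 1.4639/3.4157 = 0.4286.
x_1 = (5.1962 + 5.7735·0.4286)/5.1962 = 1.4762.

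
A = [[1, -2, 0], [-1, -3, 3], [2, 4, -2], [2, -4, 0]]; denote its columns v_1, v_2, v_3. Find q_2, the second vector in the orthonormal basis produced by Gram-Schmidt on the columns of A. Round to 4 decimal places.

q_2 = (-0.3134, -0.4328, 0.5671, -0.6268)

v_1 = (1, -1, 2, 2); ‖v_1‖ = 3.1623, so q_1 = (0.3162, -0.3162, 0.6325, 0.6325).
q_1·v_2 = 0.3162·(-2) + (-0.3162)·(-3) + 0.6325·4 + 0.6325·(-4) = 0.3162.
u_2 = v_2 − 0.3162·q_1 = (-2.1000, -2.9000, 3.8000, -4.2000).
‖u_2‖ = 6.7007, so q_2 = (-0.3134, -0.4328, 0.5671, -0.6268).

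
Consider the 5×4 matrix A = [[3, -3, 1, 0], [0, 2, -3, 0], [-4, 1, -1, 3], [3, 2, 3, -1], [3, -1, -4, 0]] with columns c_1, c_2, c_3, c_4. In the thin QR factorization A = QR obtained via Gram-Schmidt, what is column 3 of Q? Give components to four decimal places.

c_1 = (3, 0, -4, 3, 3); ‖c_1‖ = 6.5574, so q_1 = (0.4575, 0.0000, -0.6100, 0.4575, 0.4575).
q_1·c_2 = 0.4575·(-3) + 0.0000·2 + (-0.6100)·1 + 0.4575·2 + 0.4575·(-1) = -1.5250.
u_2 = c_2 + 1.5250·q_1 = (-2.3023, 2.0000, 0.0698, 2.6977, -0.3023).
‖u_2‖ = 4.0834, so q_2 = (-0.5638, 0.4898, 0.0171, 0.6606, -0.0740).
q_1·c_3 = 0.4575·1 + 0.0000·(-3) + (-0.6100)·(-1) + 0.4575·3 + 0.4575·(-4) = 0.6100; q_2·c_3 = (-0.5638)·1 + 0.4898·(-3) + 0.0171·(-1) + 0.6606·3 + (-0.0740)·(-4) = 0.2278.
u_3 = c_3 − 0.6100·q_1 − 0.2278·q_2 = (0.8494, -3.1116, -0.6318, 2.5704, -4.2622).
‖u_3‖ = 5.9646, so q_3 = (0.1424, -0.5217, -0.1059, 0.4310, -0.7146).

q_3 = (0.1424, -0.5217, -0.1059, 0.4310, -0.7146)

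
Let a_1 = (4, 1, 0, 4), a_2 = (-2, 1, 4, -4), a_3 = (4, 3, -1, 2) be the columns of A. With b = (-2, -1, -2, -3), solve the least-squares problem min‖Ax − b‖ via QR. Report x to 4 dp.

x = (-1.2125, -0.3960, 0.3669)

a_1 = (4, 1, 0, 4); ‖a_1‖ = 5.7446, so e_1 = (0.6963, 0.1741, 0.0000, 0.6963).
e_1·a_2 = 0.6963·(-2) + 0.1741·1 + 0.0000·4 + 0.6963·(-4) = -4.0038.
u_2 = a_2 + 4.0038·e_1 = (0.7879, 1.6970, 4.0000, -1.2121).
‖u_2‖ = 4.5793, so e_2 = (0.1721, 0.3706, 0.8735, -0.2647).
e_1·a_3 = 0.6963·4 + 0.1741·3 + 0.0000·(-1) + 0.6963·2 = 4.7001; e_2·a_3 = 0.1721·4 + 0.3706·3 + 0.8735·(-1) + (-0.2647)·2 = 0.3970.
u_3 = a_3 − 4.7001·e_1 − 0.3970·e_2 = (0.6590, 2.0347, -1.3468, -1.1676).
‖u_3‖ = 2.7841, so e_3 = (0.2367, 0.7308, -0.4837, -0.4194).
Qᵀb = (-3.6556, -1.6676, 1.0215).
Back-substitute: x_3 = 1.0215/2.7841 = 0.3669.
x_2 = (-1.6676 − 0.3970·0.3669)/4.5793 = -0.3960.
x_1 = (-3.6556 + 4.0038·(-0.3960) − 4.7001·0.3669)/5.7446 = -1.2125.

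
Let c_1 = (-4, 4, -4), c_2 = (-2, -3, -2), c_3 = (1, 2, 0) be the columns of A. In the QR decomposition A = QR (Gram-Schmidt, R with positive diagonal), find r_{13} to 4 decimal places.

r_{13} = 0.5774

c_1 = (-4, 4, -4); ‖c_1‖ = 6.9282, so e_1 = (-0.5774, 0.5774, -0.5774).
r_{13} = e_1·c_3 = 0.5774.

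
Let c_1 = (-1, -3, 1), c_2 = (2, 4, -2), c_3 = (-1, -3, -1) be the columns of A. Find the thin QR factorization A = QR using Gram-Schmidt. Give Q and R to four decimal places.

Q = [[-0.3015, 0.6396, -0.7071], [-0.9045, -0.4264, 0.0000], [0.3015, -0.6396, -0.7071]], R = [[3.3166, -4.8242, 2.7136], [0.0000, 0.8528, 1.2792], [0.0000, 0.0000, 1.4142]]

c_1 = (-1, -3, 1); ‖c_1‖ = 3.3166, so e_1 = (-0.3015, -0.9045, 0.3015).
e_1·c_2 = (-0.3015)·2 + (-0.9045)·4 + 0.3015·(-2) = -4.8242.
u_2 = c_2 + 4.8242·e_1 = (0.5455, -0.3636, -0.5455).
‖u_2‖ = 0.8528, so e_2 = (0.6396, -0.4264, -0.6396).
e_1·c_3 = (-0.3015)·(-1) + (-0.9045)·(-3) + 0.3015·(-1) = 2.7136; e_2·c_3 = 0.6396·(-1) + (-0.4264)·(-3) + (-0.6396)·(-1) = 1.2792.
u_3 = c_3 − 2.7136·e_1 − 1.2792·e_2 = (-1.0000, 0.0000, -1.0000).
‖u_3‖ = 1.4142, so e_3 = (-0.7071, 0.0000, -0.7071).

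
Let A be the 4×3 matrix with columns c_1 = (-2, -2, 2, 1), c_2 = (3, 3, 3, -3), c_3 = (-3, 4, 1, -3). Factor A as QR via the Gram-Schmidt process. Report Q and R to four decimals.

e_1 = c_1/‖c_1‖ = (-2, -2, 2, 1)/3.6056 = (-0.5547, -0.5547, 0.5547, 0.2774).
r_{12} = e_1·c_2 = -2.4962.
u_2 = c_2 + 2.4962·e_1 = (1.6154, 1.6154, 4.3846, -2.3077).
‖u_2‖ = 5.4561, so e_2 = (0.2961, 0.2961, 0.8036, -0.4230).
r_{13} = e_1·c_3 = -0.8321; r_{23} = e_2·c_3 = 2.3685.
u_3 = c_3 + 0.8321·e_1 − 2.3685·e_2 = (-4.1628, 2.8372, -0.4419, -1.7674).
‖u_3‖ = 5.3570, so e_3 = (-0.7771, 0.5296, -0.0825, -0.3299).

Q = [[-0.5547, 0.2961, -0.7771], [-0.5547, 0.2961, 0.5296], [0.5547, 0.8036, -0.0825], [0.2774, -0.4230, -0.3299]], R = [[3.6056, -2.4962, -0.8321], [0.0000, 5.4561, 2.3685], [0.0000, 0.0000, 5.3570]]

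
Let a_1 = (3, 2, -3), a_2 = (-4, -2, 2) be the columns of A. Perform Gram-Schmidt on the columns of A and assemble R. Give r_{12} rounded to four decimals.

q_1 = a_1/‖a_1‖ = (3, 2, -3)/4.6904 = (0.6396, 0.4264, -0.6396).
r_{12} = q_1·a_2 = -4.6904.

r_{12} = -4.6904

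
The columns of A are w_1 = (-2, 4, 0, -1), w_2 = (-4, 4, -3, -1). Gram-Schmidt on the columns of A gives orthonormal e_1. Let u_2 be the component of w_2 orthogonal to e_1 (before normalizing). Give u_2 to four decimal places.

u_2 = (-1.6190, -0.7619, -3.0000, 0.1905)

w_1 = (-2, 4, 0, -1); ‖w_1‖ = 4.5826, so e_1 = (-0.4364, 0.8729, 0.0000, -0.2182).
e_1·w_2 = (-0.4364)·(-4) + 0.8729·4 + 0.0000·(-3) + (-0.2182)·(-1) = 5.4554.
u_2 = w_2 − 5.4554·e_1 = (-1.6190, -0.7619, -3.0000, 0.1905).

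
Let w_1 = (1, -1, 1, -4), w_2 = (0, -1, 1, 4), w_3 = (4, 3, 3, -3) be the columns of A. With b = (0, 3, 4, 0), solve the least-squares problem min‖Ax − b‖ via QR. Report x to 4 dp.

e_1 = w_1/‖w_1‖ = (1, -1, 1, -4)/4.3589 = (0.2294, -0.2294, 0.2294, -0.9177).
r_{12} = e_1·w_2 = -3.2118.
u_2 = w_2 + 3.2118·e_1 = (0.7368, -1.7368, 1.7368, 1.0526).
‖u_2‖ = 2.7720, so e_2 = (0.2658, -0.6266, 0.6266, 0.3797).
r_{13} = e_1·w_3 = 3.6707; r_{23} = e_2·w_3 = -0.0759.
u_3 = w_3 − 3.6707·e_1 + 0.0759·e_2 = (3.1781, 3.7945, 2.2055, 0.3973).
‖u_3‖ = 5.4333, so e_3 = (0.5849, 0.6984, 0.4059, 0.0731).
Qᵀb = (0.2294, 0.6266, 3.7188).
Back-substitute: x_3 = 3.7188/5.4333 = 0.6845.
x_2 = (0.6266 + 0.0759·0.6845)/2.7720 = 0.2448.
x_1 = (0.2294 + 3.2118·0.2448 − 3.6707·0.6845)/4.3589 = -0.3434.

x = (-0.3434, 0.2448, 0.6845)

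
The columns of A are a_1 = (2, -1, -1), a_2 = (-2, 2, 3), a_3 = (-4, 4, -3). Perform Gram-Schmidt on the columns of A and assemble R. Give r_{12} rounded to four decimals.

r_{12} = -3.6742

e_1 = a_1/‖a_1‖ = (2, -1, -1)/2.4495 = (0.8165, -0.4082, -0.4082).
r_{12} = e_1·a_2 = -3.6742.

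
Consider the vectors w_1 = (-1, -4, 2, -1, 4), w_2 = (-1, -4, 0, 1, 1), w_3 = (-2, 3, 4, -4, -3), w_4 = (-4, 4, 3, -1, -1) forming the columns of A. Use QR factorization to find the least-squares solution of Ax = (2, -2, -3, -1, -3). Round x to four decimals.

x = (-0.7363, 0.7242, 0.6340, -0.9817)

w_1 = (-1, -4, 2, -1, 4); ‖w_1‖ = 6.1644, so q_1 = (-0.1622, -0.6489, 0.3244, -0.1622, 0.6489).
q_1·w_2 = (-0.1622)·(-1) + (-0.6489)·(-4) + 0.3244·0 + (-0.1622)·1 + 0.6489·1 = 3.2444.
u_2 = w_2 − 3.2444·q_1 = (-0.4737, -1.8947, -1.0526, 1.5263, -1.1053).
‖u_2‖ = 2.9110, so q_2 = (-0.1627, -0.6509, -0.3616, 0.5243, -0.3797).
q_1·w_3 = (-0.1622)·(-2) + (-0.6489)·3 + 0.3244·4 + (-0.1622)·(-4) + 0.6489·(-3) = -1.6222; q_2·w_3 = (-0.1627)·(-2) + (-0.6509)·3 + (-0.3616)·4 + 0.5243·(-4) + (-0.3797)·(-3) = -4.0319.
u_3 = w_3 + 1.6222·q_1 + 4.0319·q_2 = (-2.9193, -0.6770, 3.0683, -2.1491, -3.4783).
‖u_3‖ = 5.9255, so q_3 = (-0.4927, -0.1143, 0.5178, -0.3627, -0.5870).
q_1·w_4 = (-0.1622)·(-4) + (-0.6489)·4 + 0.3244·3 + (-0.1622)·(-1) + 0.6489·(-1) = -1.4600; q_2·w_4 = (-0.1627)·(-4) + (-0.6509)·4 + (-0.3616)·3 + 0.5243·(-1) + (-0.3797)·(-1) = -3.1822; q_3·w_4 = (-0.4927)·(-4) + (-0.1143)·4 + 0.5178·3 + (-0.3627)·(-1) + (-0.5870)·(-1) = 4.0167.
u_4 = w_4 + 1.4600·q_1 + 3.1822·q_2 − 4.0167·q_3 = (-2.7758, 1.4403, 0.2431, 1.8885, 1.0969).
‖u_4‖ = 3.8221, so q_4 = (-0.7263, 0.3768, 0.0636, 0.4941, 0.2870).
Qᵀb = (-1.7844, 2.6759, -0.1866, -3.7521).
Back-substitute: x_4 = -3.7521/3.8221 = -0.9817.
x_3 = (-0.1866 − 4.0167·(-0.9817))/5.9255 = 0.6340.
x_2 = (2.6759 + 4.0319·0.6340 + 3.1822·(-0.9817))/2.9110 = 0.7242.
x_1 = (-1.7844 − 3.2444·0.7242 + 1.6222·0.6340 + 1.4600·(-0.9817))/6.1644 = -0.7363.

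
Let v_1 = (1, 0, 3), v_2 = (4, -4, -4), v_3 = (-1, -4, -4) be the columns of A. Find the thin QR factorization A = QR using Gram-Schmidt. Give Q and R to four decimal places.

Q = [[0.3162, 0.7442, -0.5883], [0.0000, -0.6202, -0.7845], [0.9487, -0.2481, 0.1961]], R = [[3.1623, -2.5298, -4.1110], [0.0000, 6.4498, 2.7288], [0.0000, 0.0000, 2.9417]]

v_1 = (1, 0, 3); ‖v_1‖ = 3.1623, so e_1 = (0.3162, 0.0000, 0.9487).
e_1·v_2 = 0.3162·4 + 0.0000·(-4) + 0.9487·(-4) = -2.5298.
u_2 = v_2 + 2.5298·e_1 = (4.8000, -4.0000, -1.6000).
‖u_2‖ = 6.4498, so e_2 = (0.7442, -0.6202, -0.2481).
e_1·v_3 = 0.3162·(-1) + 0.0000·(-4) + 0.9487·(-4) = -4.1110; e_2·v_3 = 0.7442·(-1) + (-0.6202)·(-4) + (-0.2481)·(-4) = 2.7288.
u_3 = v_3 + 4.1110·e_1 − 2.7288·e_2 = (-1.7308, -2.3077, 0.5769).
‖u_3‖ = 2.9417, so e_3 = (-0.5883, -0.7845, 0.1961).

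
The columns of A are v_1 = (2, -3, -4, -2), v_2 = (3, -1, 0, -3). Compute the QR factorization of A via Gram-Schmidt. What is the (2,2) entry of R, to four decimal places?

v_1 = (2, -3, -4, -2); ‖v_1‖ = 5.7446, so q_1 = (0.3482, -0.5222, -0.6963, -0.3482).
q_1·v_2 = 0.3482·3 + (-0.5222)·(-1) + (-0.6963)·0 + (-0.3482)·(-3) = 2.6112.
u_2 = v_2 − 2.6112·q_1 = (2.0909, 0.3636, 1.8182, -2.0909).
r_{22} = ‖u_2‖ = 3.4902.

r_{22} = 3.4902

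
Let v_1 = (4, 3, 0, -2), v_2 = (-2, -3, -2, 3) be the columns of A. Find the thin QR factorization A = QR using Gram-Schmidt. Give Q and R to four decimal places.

Q = [[0.7428, 0.4209], [0.5571, -0.2228], [0.0000, -0.7180], [-0.3714, 0.5076]], R = [[5.3852, -4.2710], [0.0000, 2.7854]]

v_1 = (4, 3, 0, -2); ‖v_1‖ = 5.3852, so q_1 = (0.7428, 0.5571, 0.0000, -0.3714).
q_1·v_2 = 0.7428·(-2) + 0.5571·(-3) + 0.0000·(-2) + (-0.3714)·3 = -4.2710.
u_2 = v_2 + 4.2710·q_1 = (1.1724, -0.6207, -2.0000, 1.4138).
‖u_2‖ = 2.7854, so q_2 = (0.4209, -0.2228, -0.7180, 0.5076).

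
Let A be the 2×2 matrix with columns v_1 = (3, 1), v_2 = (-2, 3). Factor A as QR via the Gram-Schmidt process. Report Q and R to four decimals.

v_1 = (3, 1); ‖v_1‖ = 3.1623, so e_1 = (0.9487, 0.3162).
e_1·v_2 = 0.9487·(-2) + 0.3162·3 = -0.9487.
u_2 = v_2 + 0.9487·e_1 = (-1.1000, 3.3000).
‖u_2‖ = 3.4785, so e_2 = (-0.3162, 0.9487).

Q = [[0.9487, -0.3162], [0.3162, 0.9487]], R = [[3.1623, -0.9487], [0.0000, 3.4785]]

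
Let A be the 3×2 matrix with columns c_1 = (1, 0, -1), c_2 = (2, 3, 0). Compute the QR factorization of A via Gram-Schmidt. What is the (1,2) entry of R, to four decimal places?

r_{12} = 1.4142

c_1 = (1, 0, -1); ‖c_1‖ = 1.4142, so e_1 = (0.7071, 0.0000, -0.7071).
r_{12} = e_1·c_2 = 1.4142.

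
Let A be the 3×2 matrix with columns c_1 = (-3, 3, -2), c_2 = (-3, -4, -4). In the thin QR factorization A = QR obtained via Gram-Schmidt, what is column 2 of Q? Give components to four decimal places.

e_1 = c_1/‖c_1‖ = (-3, 3, -2)/4.6904 = (-0.6396, 0.6396, -0.4264).
r_{12} = e_1·c_2 = 1.0660.
u_2 = c_2 − 1.0660·e_1 = (-2.3182, -4.6818, -3.5455).
‖u_2‖ = 6.3138, so e_2 = (-0.3672, -0.7415, -0.5615).

e_2 = (-0.3672, -0.7415, -0.5615)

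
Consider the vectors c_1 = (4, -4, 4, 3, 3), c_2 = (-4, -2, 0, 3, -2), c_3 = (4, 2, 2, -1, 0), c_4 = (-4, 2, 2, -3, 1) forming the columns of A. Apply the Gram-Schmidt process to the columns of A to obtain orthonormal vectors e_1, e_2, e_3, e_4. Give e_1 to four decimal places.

e_1 = (0.4924, -0.4924, 0.4924, 0.3693, 0.3693)

c_1 = (4, -4, 4, 3, 3); ‖c_1‖ = 8.1240, so e_1 = (0.4924, -0.4924, 0.4924, 0.3693, 0.3693).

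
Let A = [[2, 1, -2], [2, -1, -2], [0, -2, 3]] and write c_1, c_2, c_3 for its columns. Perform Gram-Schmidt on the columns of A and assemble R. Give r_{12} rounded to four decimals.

r_{12} = 0.0000

c_1 = (2, 2, 0); ‖c_1‖ = 2.8284, so e_1 = (0.7071, 0.7071, 0.0000).
r_{12} = e_1·c_2 = 0.0000.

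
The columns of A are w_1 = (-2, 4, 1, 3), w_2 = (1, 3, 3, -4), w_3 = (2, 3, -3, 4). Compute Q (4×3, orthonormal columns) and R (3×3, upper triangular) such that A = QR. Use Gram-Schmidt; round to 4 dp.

q_1 = w_1/‖w_1‖ = (-2, 4, 1, 3)/5.4772 = (-0.3651, 0.7303, 0.1826, 0.5477).
r_{12} = q_1·w_2 = 0.1826.
u_2 = w_2 − 0.1826·q_1 = (1.0667, 2.8667, 2.9667, -4.1000).
‖u_2‖ = 5.9133, so q_2 = (0.1804, 0.4848, 0.5017, -0.6934).
r_{13} = q_1·w_3 = 3.1038; r_{23} = q_2·w_3 = -2.4634.
u_3 = w_3 − 3.1038·q_1 + 2.4634·q_2 = (3.5777, 1.9276, -2.3308, 0.5920).
‖u_3‖ = 4.7221, so q_3 = (0.7576, 0.4082, -0.4936, 0.1254).

Q = [[-0.3651, 0.1804, 0.7576], [0.7303, 0.4848, 0.4082], [0.1826, 0.5017, -0.4936], [0.5477, -0.6934, 0.1254]], R = [[5.4772, 0.1826, 3.1038], [0.0000, 5.9133, -2.4634], [0.0000, 0.0000, 4.7221]]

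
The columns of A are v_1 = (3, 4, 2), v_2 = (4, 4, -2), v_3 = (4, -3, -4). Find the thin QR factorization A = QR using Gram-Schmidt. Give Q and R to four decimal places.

Q = [[0.5571, 0.3777, 0.7396], [0.7428, 0.1717, -0.6472], [0.3714, -0.9099, 0.1849]], R = [[5.3852, 4.4567, -1.4856], [0.0000, 4.0172, 4.6352], [0.0000, 0.0000, 4.1603]]

v_1 = (3, 4, 2); ‖v_1‖ = 5.3852, so e_1 = (0.5571, 0.7428, 0.3714).
e_1·v_2 = 0.5571·4 + 0.7428·4 + 0.3714·(-2) = 4.4567.
u_2 = v_2 − 4.4567·e_1 = (1.5172, 0.6897, -3.6552).
‖u_2‖ = 4.0172, so e_2 = (0.3777, 0.1717, -0.9099).
e_1·v_3 = 0.5571·4 + 0.7428·(-3) + 0.3714·(-4) = -1.4856; e_2·v_3 = 0.3777·4 + 0.1717·(-3) + (-0.9099)·(-4) = 4.6352.
u_3 = v_3 + 1.4856·e_1 − 4.6352·e_2 = (3.0769, -2.6923, 0.7692).
‖u_3‖ = 4.1603, so e_3 = (0.7396, -0.6472, 0.1849).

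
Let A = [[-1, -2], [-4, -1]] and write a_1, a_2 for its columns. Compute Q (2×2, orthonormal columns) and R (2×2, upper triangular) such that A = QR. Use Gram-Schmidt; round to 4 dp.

Q = [[-0.2425, -0.9701], [-0.9701, 0.2425]], R = [[4.1231, 1.4552], [0.0000, 1.6977]]

a_1 = (-1, -4); ‖a_1‖ = 4.1231, so q_1 = (-0.2425, -0.9701).
q_1·a_2 = (-0.2425)·(-2) + (-0.9701)·(-1) = 1.4552.
u_2 = a_2 − 1.4552·q_1 = (-1.6471, 0.4118).
‖u_2‖ = 1.6977, so q_2 = (-0.9701, 0.2425).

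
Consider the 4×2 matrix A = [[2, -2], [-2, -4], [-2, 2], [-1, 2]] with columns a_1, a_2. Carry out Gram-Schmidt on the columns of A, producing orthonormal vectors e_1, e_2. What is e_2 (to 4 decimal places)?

e_2 = (-0.3216, -0.8186, 0.3216, 0.3508)

a_1 = (2, -2, -2, -1); ‖a_1‖ = 3.6056, so e_1 = (0.5547, -0.5547, -0.5547, -0.2774).
e_1·a_2 = 0.5547·(-2) + (-0.5547)·(-4) + (-0.5547)·2 + (-0.2774)·2 = -0.5547.
u_2 = a_2 + 0.5547·e_1 = (-1.6923, -4.3077, 1.6923, 1.8462).
‖u_2‖ = 5.2623, so e_2 = (-0.3216, -0.8186, 0.3216, 0.3508).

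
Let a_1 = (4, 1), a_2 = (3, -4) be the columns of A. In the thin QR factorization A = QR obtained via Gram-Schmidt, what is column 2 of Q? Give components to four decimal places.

e_2 = (0.2425, -0.9701)

e_1 = a_1/‖a_1‖ = (4, 1)/4.1231 = (0.9701, 0.2425).
r_{12} = e_1·a_2 = 1.9403.
u_2 = a_2 − 1.9403·e_1 = (1.1176, -4.4706).
‖u_2‖ = 4.6082, so e_2 = (0.2425, -0.9701).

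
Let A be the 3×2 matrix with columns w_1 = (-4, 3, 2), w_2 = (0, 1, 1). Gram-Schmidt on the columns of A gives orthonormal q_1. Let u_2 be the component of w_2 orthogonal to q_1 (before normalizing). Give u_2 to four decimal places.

w_1 = (-4, 3, 2); ‖w_1‖ = 5.3852, so q_1 = (-0.7428, 0.5571, 0.3714).
q_1·w_2 = (-0.7428)·0 + 0.5571·1 + 0.3714·1 = 0.9285.
u_2 = w_2 − 0.9285·q_1 = (0.6897, 0.4828, 0.6552).

u_2 = (0.6897, 0.4828, 0.6552)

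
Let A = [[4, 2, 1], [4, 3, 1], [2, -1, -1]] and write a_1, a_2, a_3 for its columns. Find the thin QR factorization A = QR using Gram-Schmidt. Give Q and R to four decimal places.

a_1 = (4, 4, 2); ‖a_1‖ = 6.0000, so e_1 = (0.6667, 0.6667, 0.3333).
e_1·a_2 = 0.6667·2 + 0.6667·3 + 0.3333·(-1) = 3.0000.
u_2 = a_2 − 3.0000·e_1 = (0.0000, 1.0000, -2.0000).
‖u_2‖ = 2.2361, so e_2 = (0.0000, 0.4472, -0.8944).
e_1·a_3 = 0.6667·1 + 0.6667·1 + 0.3333·(-1) = 1.0000; e_2·a_3 = 0.0000·1 + 0.4472·1 + (-0.8944)·(-1) = 1.3416.
u_3 = a_3 − 1.0000·e_1 − 1.3416·e_2 = (0.3333, -0.2667, -0.1333).
‖u_3‖ = 0.4472, so e_3 = (0.7454, -0.5963, -0.2981).

Q = [[0.6667, 0.0000, 0.7454], [0.6667, 0.4472, -0.5963], [0.3333, -0.8944, -0.2981]], R = [[6.0000, 3.0000, 1.0000], [0.0000, 2.2361, 1.3416], [0.0000, 0.0000, 0.4472]]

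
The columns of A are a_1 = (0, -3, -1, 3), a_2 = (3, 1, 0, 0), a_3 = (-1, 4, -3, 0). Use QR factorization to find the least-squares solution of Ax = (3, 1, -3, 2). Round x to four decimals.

a_1 = (0, -3, -1, 3); ‖a_1‖ = 4.3589, so q_1 = (0.0000, -0.6882, -0.2294, 0.6882).
q_1·a_2 = 0.0000·3 + (-0.6882)·1 + (-0.2294)·0 + 0.6882·0 = -0.6882.
u_2 = a_2 + 0.6882·q_1 = (3.0000, 0.5263, -0.1579, 0.4737).
‖u_2‖ = 3.0865, so q_2 = (0.9720, 0.1705, -0.0512, 0.1535).
q_1·a_3 = 0.0000·(-1) + (-0.6882)·4 + (-0.2294)·(-3) + 0.6882·0 = -2.0647; q_2·a_3 = 0.9720·(-1) + 0.1705·4 + (-0.0512)·(-3) + 0.1535·0 = -0.1364.
u_3 = a_3 + 2.0647·q_1 + 0.1364·q_2 = (-0.8674, 2.6022, -3.4807, 1.4420).
‖u_3‖ = 4.6603, so q_3 = (-0.1861, 0.5584, -0.7469, 0.3094).
Qᵀb = (1.3765, 3.5469, 2.8595).
Back-substitute: x_3 = 2.8595/4.6603 = 0.6136.
x_2 = (3.5469 + 0.1364·0.6136)/3.0865 = 1.1763.
x_1 = (1.3765 + 0.6882·1.1763 + 2.0647·0.6136)/4.3589 = 0.7922.

x = (0.7922, 1.1763, 0.6136)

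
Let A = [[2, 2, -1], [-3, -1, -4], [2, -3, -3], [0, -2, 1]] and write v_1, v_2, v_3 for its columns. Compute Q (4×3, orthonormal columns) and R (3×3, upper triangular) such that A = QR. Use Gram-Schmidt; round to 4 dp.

Q = [[0.4851, 0.4444, -0.5122], [-0.7276, -0.1944, -0.6197], [0.4851, -0.7360, -0.4173], [0.0000, -0.4722, 0.4237]], R = [[4.1231, 0.2425, 0.9701], [0.0000, 4.2357, 2.0692], [0.0000, 0.0000, 4.6666]]

v_1 = (2, -3, 2, 0); ‖v_1‖ = 4.1231, so q_1 = (0.4851, -0.7276, 0.4851, 0.0000).
q_1·v_2 = 0.4851·2 + (-0.7276)·(-1) + 0.4851·(-3) + 0.0000·(-2) = 0.2425.
u_2 = v_2 − 0.2425·q_1 = (1.8824, -0.8235, -3.1176, -2.0000).
‖u_2‖ = 4.2357, so q_2 = (0.4444, -0.1944, -0.7360, -0.4722).
q_1·v_3 = 0.4851·(-1) + (-0.7276)·(-4) + 0.4851·(-3) + 0.0000·1 = 0.9701; q_2·v_3 = 0.4444·(-1) + (-0.1944)·(-4) + (-0.7360)·(-3) + (-0.4722)·1 = 2.0692.
u_3 = v_3 − 0.9701·q_1 − 2.0692·q_2 = (-2.3902, -2.8918, -1.9475, 1.9770).
‖u_3‖ = 4.6666, so q_3 = (-0.5122, -0.6197, -0.4173, 0.4237).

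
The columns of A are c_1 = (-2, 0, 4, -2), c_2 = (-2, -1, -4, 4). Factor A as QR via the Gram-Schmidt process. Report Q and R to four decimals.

q_1 = c_1/‖c_1‖ = (-2, 0, 4, -2)/4.8990 = (-0.4082, 0.0000, 0.8165, -0.4082).
r_{12} = q_1·c_2 = -4.0825.
u_2 = c_2 + 4.0825·q_1 = (-3.6667, -1.0000, -0.6667, 2.3333).
‖u_2‖ = 4.5092, so q_2 = (-0.8131, -0.2218, -0.1478, 0.5175).

Q = [[-0.4082, -0.8131], [0.0000, -0.2218], [0.8165, -0.1478], [-0.4082, 0.5175]], R = [[4.8990, -4.0825], [0.0000, 4.5092]]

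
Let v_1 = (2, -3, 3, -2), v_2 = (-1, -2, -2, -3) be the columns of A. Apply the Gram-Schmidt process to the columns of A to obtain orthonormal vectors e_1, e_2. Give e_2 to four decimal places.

e_2 = (-0.3136, -0.3690, -0.5904, -0.6457)

v_1 = (2, -3, 3, -2); ‖v_1‖ = 5.0990, so e_1 = (0.3922, -0.5883, 0.5883, -0.3922).
e_1·v_2 = 0.3922·(-1) + (-0.5883)·(-2) + 0.5883·(-2) + (-0.3922)·(-3) = 0.7845.
u_2 = v_2 − 0.7845·e_1 = (-1.3077, -1.5385, -2.4615, -2.6923).
‖u_2‖ = 4.1695, so e_2 = (-0.3136, -0.3690, -0.5904, -0.6457).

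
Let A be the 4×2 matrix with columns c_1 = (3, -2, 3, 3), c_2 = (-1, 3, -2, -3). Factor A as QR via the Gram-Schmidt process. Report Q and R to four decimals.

q_1 = c_1/‖c_1‖ = (3, -2, 3, 3)/5.5678 = (0.5388, -0.3592, 0.5388, 0.5388).
r_{12} = q_1·c_2 = -4.3105.
u_2 = c_2 + 4.3105·q_1 = (1.3226, 1.4516, 0.3226, -0.6774).
‖u_2‖ = 2.1022, so q_2 = (0.6291, 0.6905, 0.1534, -0.3222).

Q = [[0.5388, 0.6291], [-0.3592, 0.6905], [0.5388, 0.1534], [0.5388, -0.3222]], R = [[5.5678, -4.3105], [0.0000, 2.1022]]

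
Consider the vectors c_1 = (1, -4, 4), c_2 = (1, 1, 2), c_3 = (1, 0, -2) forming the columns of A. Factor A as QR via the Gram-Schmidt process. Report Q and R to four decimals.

c_1 = (1, -4, 4); ‖c_1‖ = 5.7446, so q_1 = (0.1741, -0.6963, 0.6963).
q_1·c_2 = 0.1741·1 + (-0.6963)·1 + 0.6963·2 = 0.8704.
u_2 = c_2 − 0.8704·q_1 = (0.8485, 1.6061, 1.3939).
‖u_2‖ = 2.2896, so q_2 = (0.3706, 0.7014, 0.6088).
q_1·c_3 = 0.1741·1 + (-0.6963)·0 + 0.6963·(-2) = -1.2185; q_2·c_3 = 0.3706·1 + 0.7014·0 + 0.6088·(-2) = -0.8470.
u_3 = c_3 + 1.2185·q_1 + 0.8470·q_2 = (1.5260, -0.2543, -0.6358).
‖u_3‖ = 1.6726, so q_3 = (0.9123, -0.1521, -0.3801).

Q = [[0.1741, 0.3706, 0.9123], [-0.6963, 0.7014, -0.1521], [0.6963, 0.6088, -0.3801]], R = [[5.7446, 0.8704, -1.2185], [0.0000, 2.2896, -0.8470], [0.0000, 0.0000, 1.6726]]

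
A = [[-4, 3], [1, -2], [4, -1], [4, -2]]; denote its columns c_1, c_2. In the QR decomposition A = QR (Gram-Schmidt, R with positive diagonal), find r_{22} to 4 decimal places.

c_1 = (-4, 1, 4, 4); ‖c_1‖ = 7.0000, so q_1 = (-0.5714, 0.1429, 0.5714, 0.5714).
q_1·c_2 = (-0.5714)·3 + 0.1429·(-2) + 0.5714·(-1) + 0.5714·(-2) = -3.7143.
u_2 = c_2 + 3.7143·q_1 = (0.8776, -1.4694, 1.1224, 0.1224).
r_{22} = ‖u_2‖ = 2.0504.

r_{22} = 2.0504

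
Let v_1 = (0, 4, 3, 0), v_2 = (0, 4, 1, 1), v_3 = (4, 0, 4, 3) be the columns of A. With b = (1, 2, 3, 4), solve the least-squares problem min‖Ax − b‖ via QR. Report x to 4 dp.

e_1 = v_1/‖v_1‖ = (0, 4, 3, 0)/5.0000 = (0.0000, 0.8000, 0.6000, 0.0000).
r_{12} = e_1·v_2 = 3.8000.
u_2 = v_2 − 3.8000·e_1 = (0.0000, 0.9600, -1.2800, 1.0000).
‖u_2‖ = 1.8868, so e_2 = (0.0000, 0.5088, -0.6784, 0.5300).
r_{13} = e_1·v_3 = 2.4000; r_{23} = e_2·v_3 = -1.1236.
u_3 = v_3 − 2.4000·e_1 + 1.1236·e_2 = (4.0000, -1.3483, 1.7978, 3.5955).
‖u_3‖ = 5.8290, so e_3 = (0.6862, -0.2313, 0.3084, 0.6168).
Qᵀb = (3.4000, 1.1024, 3.6162).
Back-substitute: x_3 = 3.6162/5.8290 = 0.6204.
x_2 = (1.1024 + 1.1236·0.6204)/1.8868 = 0.9537.
x_1 = (3.4000 − 3.8000·0.9537 − 2.4000·0.6204)/5.0000 = -0.3426.

x = (-0.3426, 0.9537, 0.6204)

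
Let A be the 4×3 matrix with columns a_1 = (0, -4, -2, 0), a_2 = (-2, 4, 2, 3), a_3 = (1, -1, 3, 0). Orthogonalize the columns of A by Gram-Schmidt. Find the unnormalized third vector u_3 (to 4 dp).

a_1 = (0, -4, -2, 0); ‖a_1‖ = 4.4721, so q_1 = (0.0000, -0.8944, -0.4472, 0.0000).
q_1·a_2 = 0.0000·(-2) + (-0.8944)·4 + (-0.4472)·2 + 0.0000·3 = -4.4721.
u_2 = a_2 + 4.4721·q_1 = (-2.0000, 0.0000, 0.0000, 3.0000).
‖u_2‖ = 3.6056, so q_2 = (-0.5547, 0.0000, 0.0000, 0.8321).
q_1·a_3 = 0.0000·1 + (-0.8944)·(-1) + (-0.4472)·3 + 0.0000·0 = -0.4472; q_2·a_3 = (-0.5547)·1 + 0.0000·(-1) + 0.0000·3 + 0.8321·0 = -0.5547.
u_3 = a_3 + 0.4472·q_1 + 0.5547·q_2 = (0.6923, -1.4000, 2.8000, 0.4615).

u_3 = (0.6923, -1.4000, 2.8000, 0.4615)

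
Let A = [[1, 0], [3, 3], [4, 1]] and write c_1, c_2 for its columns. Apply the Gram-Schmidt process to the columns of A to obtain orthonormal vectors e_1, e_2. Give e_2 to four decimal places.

c_1 = (1, 3, 4); ‖c_1‖ = 5.0990, so e_1 = (0.1961, 0.5883, 0.7845).
e_1·c_2 = 0.1961·0 + 0.5883·3 + 0.7845·1 = 2.5495.
u_2 = c_2 − 2.5495·e_1 = (-0.5000, 1.5000, -1.0000).
‖u_2‖ = 1.8708, so e_2 = (-0.2673, 0.8018, -0.5345).

e_2 = (-0.2673, 0.8018, -0.5345)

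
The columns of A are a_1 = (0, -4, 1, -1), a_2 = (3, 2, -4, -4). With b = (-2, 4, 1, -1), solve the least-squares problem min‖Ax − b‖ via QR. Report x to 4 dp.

x = (-0.8231, -0.1019)

a_1 = (0, -4, 1, -1); ‖a_1‖ = 4.2426, so q_1 = (0.0000, -0.9428, 0.2357, -0.2357).
q_1·a_2 = 0.0000·3 + (-0.9428)·2 + 0.2357·(-4) + (-0.2357)·(-4) = -1.8856.
u_2 = a_2 + 1.8856·q_1 = (3.0000, 0.2222, -3.5556, -4.4444).
‖u_2‖ = 6.4377, so q_2 = (0.4660, 0.0345, -0.5523, -0.6904).
Qᵀb = (-3.2998, -0.6559).
Back-substitute: x_2 = -0.6559/6.4377 = -0.1019.
x_1 = (-3.2998 + 1.8856·(-0.1019))/4.2426 = -0.8231.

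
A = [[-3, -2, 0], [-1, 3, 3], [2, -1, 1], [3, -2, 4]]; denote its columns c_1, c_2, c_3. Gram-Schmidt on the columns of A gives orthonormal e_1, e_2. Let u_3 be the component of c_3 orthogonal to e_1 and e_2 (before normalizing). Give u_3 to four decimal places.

c_1 = (-3, -1, 2, 3); ‖c_1‖ = 4.7958, so e_1 = (-0.6255, -0.2085, 0.4170, 0.6255).
e_1·c_2 = (-0.6255)·(-2) + (-0.2085)·3 + 0.4170·(-1) + 0.6255·(-2) = -1.0426.
u_2 = c_2 + 1.0426·e_1 = (-2.6522, 2.7826, -0.5652, -1.3478).
‖u_2‖ = 4.1125, so e_2 = (-0.6449, 0.6766, -0.1374, -0.3277).
e_1·c_3 = (-0.6255)·0 + (-0.2085)·3 + 0.4170·1 + 0.6255·4 = 2.2937; e_2·c_3 = (-0.6449)·0 + 0.6766·3 + (-0.1374)·1 + (-0.3277)·4 = 0.5815.
u_3 = c_3 − 2.2937·e_1 − 0.5815·e_2 = (1.8098, 3.0848, 0.1234, 2.7558).

u_3 = (1.8098, 3.0848, 0.1234, 2.7558)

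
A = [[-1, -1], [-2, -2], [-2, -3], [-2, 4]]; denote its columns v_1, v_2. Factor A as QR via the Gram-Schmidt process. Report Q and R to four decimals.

v_1 = (-1, -2, -2, -2); ‖v_1‖ = 3.6056, so e_1 = (-0.2774, -0.5547, -0.5547, -0.5547).
e_1·v_2 = (-0.2774)·(-1) + (-0.5547)·(-2) + (-0.5547)·(-3) + (-0.5547)·4 = 0.8321.
u_2 = v_2 − 0.8321·e_1 = (-0.7692, -1.5385, -2.5385, 4.4615).
‖u_2‖ = 5.4137, so e_2 = (-0.1421, -0.2842, -0.4689, 0.8241).

Q = [[-0.2774, -0.1421], [-0.5547, -0.2842], [-0.5547, -0.4689], [-0.5547, 0.8241]], R = [[3.6056, 0.8321], [0.0000, 5.4137]]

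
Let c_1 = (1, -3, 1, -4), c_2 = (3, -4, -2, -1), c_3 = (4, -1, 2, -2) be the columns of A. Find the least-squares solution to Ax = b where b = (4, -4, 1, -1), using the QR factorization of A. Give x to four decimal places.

x = (0.0080, 0.6092, 0.6134)

q_1 = c_1/‖c_1‖ = (1, -3, 1, -4)/5.1962 = (0.1925, -0.5774, 0.1925, -0.7698).
r_{12} = q_1·c_2 = 3.2717.
u_2 = c_2 − 3.2717·q_1 = (2.3704, -2.1111, -2.6296, 1.5185).
‖u_2‖ = 4.3928, so q_2 = (0.5396, -0.4806, -0.5986, 0.3457).
r_{13} = q_1·c_3 = 3.2717; r_{23} = q_2·c_3 = 0.7504.
u_3 = c_3 − 3.2717·q_1 − 0.7504·q_2 = (2.9655, 1.2495, 1.8196, 0.2591).
‖u_3‖ = 3.7058, so q_3 = (0.8002, 0.3372, 0.4910, 0.0699).
Qᵀb = (4.0415, 3.1365, 2.2732).
Back-substitute: x_3 = 2.2732/3.7058 = 0.6134.
x_2 = (3.1365 − 0.7504·0.6134)/4.3928 = 0.6092.
x_1 = (4.0415 − 3.2717·0.6092 − 3.2717·0.6134)/5.1962 = 0.0080.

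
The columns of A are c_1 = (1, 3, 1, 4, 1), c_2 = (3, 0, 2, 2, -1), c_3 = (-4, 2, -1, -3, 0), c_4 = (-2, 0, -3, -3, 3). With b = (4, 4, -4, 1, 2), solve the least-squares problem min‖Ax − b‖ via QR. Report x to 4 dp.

c_1 = (1, 3, 1, 4, 1); ‖c_1‖ = 5.2915, so e_1 = (0.1890, 0.5669, 0.1890, 0.7559, 0.1890).
e_1·c_2 = 0.1890·3 + 0.5669·0 + 0.1890·2 + 0.7559·2 + 0.1890·(-1) = 2.2678.
u_2 = c_2 − 2.2678·e_1 = (2.5714, -1.2857, 1.5714, 0.2857, -1.4286).
‖u_2‖ = 3.5857, so e_2 = (0.7171, -0.3586, 0.4383, 0.0797, -0.3984).
e_1·c_3 = 0.1890·(-4) + 0.5669·2 + 0.1890·(-1) + 0.7559·(-3) + 0.1890·0 = -2.0788; e_2·c_3 = 0.7171·(-4) + (-0.3586)·2 + 0.4383·(-1) + 0.0797·(-3) + (-0.3984)·0 = -4.2630.
u_3 = c_3 + 2.0788·e_1 + 4.2630·e_2 = (-0.5500, 1.6500, 1.2611, -1.0889, -1.3056).
‖u_3‖ = 2.7396, so e_3 = (-0.2008, 0.6023, 0.4603, -0.3975, -0.4765).
e_1·c_4 = 0.1890·(-2) + 0.5669·0 + 0.1890·(-3) + 0.7559·(-3) + 0.1890·3 = -2.6458; e_2·c_4 = 0.7171·(-2) + (-0.3586)·0 + 0.4383·(-3) + 0.0797·(-3) + (-0.3984)·3 = -4.1833; e_3·c_4 = (-0.2008)·(-2) + 0.6023·0 + 0.4603·(-3) + (-0.3975)·(-3) + (-0.4765)·3 = -1.2167.
u_4 = c_4 + 2.6458·e_1 + 4.1833·e_2 + 1.2167·e_3 = (1.2557, 0.7328, -0.1066, -1.1503, 1.2535).
‖u_4‖ = 2.2404, so e_4 = (0.5605, 0.3271, -0.0476, -0.5134, 0.5595).
Qᵀb = (3.4017, -1.0359, -1.5858, 4.3461).
Back-substitute: x_4 = 4.3461/2.2404 = 1.9398.
x_3 = (-1.5858 + 1.2167·1.9398)/2.7396 = 0.2827.
x_2 = (-1.0359 + 4.2630·0.2827 + 4.1833·1.9398)/3.5857 = 2.3103.
x_1 = (3.4017 − 2.2678·2.3103 + 2.0788·0.2827 + 2.6458·1.9398)/5.2915 = 0.7337.

x = (0.7337, 2.3103, 0.2827, 1.9398)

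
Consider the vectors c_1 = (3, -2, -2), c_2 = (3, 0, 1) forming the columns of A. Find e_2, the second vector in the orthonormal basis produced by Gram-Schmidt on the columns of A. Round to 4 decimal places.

e_2 = (0.6615, 0.3087, 0.6835)

c_1 = (3, -2, -2); ‖c_1‖ = 4.1231, so e_1 = (0.7276, -0.4851, -0.4851).
e_1·c_2 = 0.7276·3 + (-0.4851)·0 + (-0.4851)·1 = 1.6977.
u_2 = c_2 − 1.6977·e_1 = (1.7647, 0.8235, 1.8235).
‖u_2‖ = 2.6679, so e_2 = (0.6615, 0.3087, 0.6835).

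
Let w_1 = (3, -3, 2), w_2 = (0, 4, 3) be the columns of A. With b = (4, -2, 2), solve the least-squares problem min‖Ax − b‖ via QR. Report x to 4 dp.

w_1 = (3, -3, 2); ‖w_1‖ = 4.6904, so e_1 = (0.6396, -0.6396, 0.4264).
e_1·w_2 = 0.6396·0 + (-0.6396)·4 + 0.4264·3 = -1.2792.
u_2 = w_2 + 1.2792·e_1 = (0.8182, 3.1818, 3.5455).
‖u_2‖ = 4.8336, so e_2 = (0.1693, 0.6583, 0.7335).
Qᵀb = (4.6904, 0.8275).
Back-substitute: x_2 = 0.8275/4.8336 = 0.1712.
x_1 = (4.6904 + 1.2792·0.1712)/4.6904 = 1.0467.

x = (1.0467, 0.1712)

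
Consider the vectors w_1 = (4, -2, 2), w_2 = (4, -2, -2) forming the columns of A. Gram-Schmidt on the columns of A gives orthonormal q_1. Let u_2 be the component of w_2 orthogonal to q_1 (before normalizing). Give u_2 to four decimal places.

u_2 = (1.3333, -0.6667, -3.3333)

w_1 = (4, -2, 2); ‖w_1‖ = 4.8990, so q_1 = (0.8165, -0.4082, 0.4082).
q_1·w_2 = 0.8165·4 + (-0.4082)·(-2) + 0.4082·(-2) = 3.2660.
u_2 = w_2 − 3.2660·q_1 = (1.3333, -0.6667, -3.3333).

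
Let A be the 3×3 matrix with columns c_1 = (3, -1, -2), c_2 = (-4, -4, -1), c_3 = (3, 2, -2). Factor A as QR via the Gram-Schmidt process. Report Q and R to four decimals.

Q = [[0.8018, -0.4921, -0.3392], [-0.2673, -0.8028, 0.5330], [-0.5345, -0.3367, -0.7752]], R = [[3.7417, -1.6036, 2.9399], [0.0000, 5.5162, -2.4085], [0.0000, 0.0000, 1.5989]]

c_1 = (3, -1, -2); ‖c_1‖ = 3.7417, so e_1 = (0.8018, -0.2673, -0.5345).
e_1·c_2 = 0.8018·(-4) + (-0.2673)·(-4) + (-0.5345)·(-1) = -1.6036.
u_2 = c_2 + 1.6036·e_1 = (-2.7143, -4.4286, -1.8571).
‖u_2‖ = 5.5162, so e_2 = (-0.4921, -0.8028, -0.3367).
e_1·c_3 = 0.8018·3 + (-0.2673)·2 + (-0.5345)·(-2) = 2.9399; e_2·c_3 = (-0.4921)·3 + (-0.8028)·2 + (-0.3367)·(-2) = -2.4085.
u_3 = c_3 − 2.9399·e_1 + 2.4085·e_2 = (-0.5423, 0.8521, -1.2394).
‖u_3‖ = 1.5989, so e_3 = (-0.3392, 0.5330, -0.7752).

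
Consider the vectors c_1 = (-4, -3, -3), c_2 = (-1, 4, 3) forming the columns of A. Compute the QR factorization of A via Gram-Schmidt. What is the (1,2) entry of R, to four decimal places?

r_{12} = -2.9155

q_1 = c_1/‖c_1‖ = (-4, -3, -3)/5.8310 = (-0.6860, -0.5145, -0.5145).
r_{12} = q_1·c_2 = -2.9155.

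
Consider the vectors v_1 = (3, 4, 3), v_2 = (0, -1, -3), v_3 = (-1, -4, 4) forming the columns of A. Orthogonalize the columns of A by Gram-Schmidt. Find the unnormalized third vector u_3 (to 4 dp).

v_1 = (3, 4, 3); ‖v_1‖ = 5.8310, so e_1 = (0.5145, 0.6860, 0.5145).
e_1·v_2 = 0.5145·0 + 0.6860·(-1) + 0.5145·(-3) = -2.2295.
u_2 = v_2 + 2.2295·e_1 = (1.1471, 0.5294, -1.8529).
‖u_2‖ = 2.2426, so e_2 = (0.5115, 0.2361, -0.8262).
e_1·v_3 = 0.5145·(-1) + 0.6860·(-4) + 0.5145·4 = -1.2005; e_2·v_3 = 0.5115·(-1) + 0.2361·(-4) + (-0.8262)·4 = -4.7607.
u_3 = v_3 + 1.2005·e_1 + 4.7607·e_2 = (2.0526, -2.0526, 0.6842).

u_3 = (2.0526, -2.0526, 0.6842)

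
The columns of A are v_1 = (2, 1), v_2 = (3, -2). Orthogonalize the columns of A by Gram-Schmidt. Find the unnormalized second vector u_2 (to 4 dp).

v_1 = (2, 1); ‖v_1‖ = 2.2361, so e_1 = (0.8944, 0.4472).
e_1·v_2 = 0.8944·3 + 0.4472·(-2) = 1.7889.
u_2 = v_2 − 1.7889·e_1 = (1.4000, -2.8000).

u_2 = (1.4000, -2.8000)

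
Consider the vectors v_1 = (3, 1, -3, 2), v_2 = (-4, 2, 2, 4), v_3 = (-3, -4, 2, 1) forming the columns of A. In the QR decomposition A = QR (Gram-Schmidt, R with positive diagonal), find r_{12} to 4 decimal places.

r_{12} = -1.6681

v_1 = (3, 1, -3, 2); ‖v_1‖ = 4.7958, so q_1 = (0.6255, 0.2085, -0.6255, 0.4170).
r_{12} = q_1·v_2 = -1.6681.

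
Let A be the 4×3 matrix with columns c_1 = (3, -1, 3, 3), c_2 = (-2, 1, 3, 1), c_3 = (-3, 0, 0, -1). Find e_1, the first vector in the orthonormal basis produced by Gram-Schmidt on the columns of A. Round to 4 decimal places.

e_1 = (0.5669, -0.1890, 0.5669, 0.5669)

c_1 = (3, -1, 3, 3); ‖c_1‖ = 5.2915, so e_1 = (0.5669, -0.1890, 0.5669, 0.5669).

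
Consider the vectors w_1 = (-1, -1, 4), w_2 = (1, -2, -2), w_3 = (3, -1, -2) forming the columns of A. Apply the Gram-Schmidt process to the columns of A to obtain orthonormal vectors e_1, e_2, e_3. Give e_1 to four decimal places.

e_1 = (-0.2357, -0.2357, 0.9428)

w_1 = (-1, -1, 4); ‖w_1‖ = 4.2426, so e_1 = (-0.2357, -0.2357, 0.9428).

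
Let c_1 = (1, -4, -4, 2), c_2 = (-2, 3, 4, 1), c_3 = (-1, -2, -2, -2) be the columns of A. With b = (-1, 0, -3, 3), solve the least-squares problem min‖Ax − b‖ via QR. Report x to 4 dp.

x = (0.9545, 0.6364, -0.0455)

c_1 = (1, -4, -4, 2); ‖c_1‖ = 6.0828, so e_1 = (0.1644, -0.6576, -0.6576, 0.3288).
e_1·c_2 = 0.1644·(-2) + (-0.6576)·3 + (-0.6576)·4 + 0.3288·1 = -4.6032.
u_2 = c_2 + 4.6032·e_1 = (-1.2432, -0.0270, 0.9730, 2.5135).
‖u_2‖ = 2.9683, so e_2 = (-0.4188, -0.0091, 0.3278, 0.8468).
e_1·c_3 = 0.1644·(-1) + (-0.6576)·(-2) + (-0.6576)·(-2) + 0.3288·(-2) = 1.8084; e_2·c_3 = (-0.4188)·(-1) + (-0.0091)·(-2) + 0.3278·(-2) + 0.8468·(-2) = -1.9121.
u_3 = c_3 − 1.8084·e_1 + 1.9121·e_2 = (-2.0982, -0.8282, -0.1840, -0.9755).
‖u_3‖ = 2.4645, so e_3 = (-0.8514, -0.3361, -0.0747, -0.3958).
Qᵀb = (2.7948, 1.9758, -0.1120).
Back-substitute: x_3 = -0.1120/2.4645 = -0.0455.
x_2 = (1.9758 + 1.9121·(-0.0455))/2.9683 = 0.6364.
x_1 = (2.7948 + 4.6032·0.6364 − 1.8084·(-0.0455))/6.0828 = 0.9545.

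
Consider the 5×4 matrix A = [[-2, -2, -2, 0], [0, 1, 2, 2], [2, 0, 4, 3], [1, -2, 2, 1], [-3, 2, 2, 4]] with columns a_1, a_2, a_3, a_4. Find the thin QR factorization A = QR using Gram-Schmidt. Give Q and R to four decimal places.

a_1 = (-2, 0, 2, 1, -3); ‖a_1‖ = 4.2426, so e_1 = (-0.4714, 0.0000, 0.4714, 0.2357, -0.7071).
e_1·a_2 = (-0.4714)·(-2) + 0.0000·1 + 0.4714·0 + 0.2357·(-2) + (-0.7071)·2 = -0.9428.
u_2 = a_2 + 0.9428·e_1 = (-2.4444, 1.0000, 0.4444, -1.7778, 1.3333).
‖u_2‖ = 3.4801, so e_2 = (-0.7024, 0.2873, 0.1277, -0.5108, 0.3831).
e_1·a_3 = (-0.4714)·(-2) + 0.0000·2 + 0.4714·4 + 0.2357·2 + (-0.7071)·2 = 1.8856; e_2·a_3 = (-0.7024)·(-2) + 0.2873·2 + 0.1277·4 + (-0.5108)·2 + 0.3831·2 = 2.2349.
u_3 = a_3 − 1.8856·e_1 − 2.2349·e_2 = (0.4587, 1.3578, 2.8257, 2.6972, 2.4771).
‖u_3‖ = 4.8425, so e_3 = (0.0947, 0.2804, 0.5835, 0.5570, 0.5115).
e_1·a_4 = (-0.4714)·0 + 0.0000·2 + 0.4714·3 + 0.2357·1 + (-0.7071)·4 = -1.1785; e_2·a_4 = (-0.7024)·0 + 0.2873·2 + 0.1277·3 + (-0.5108)·1 + 0.3831·4 = 1.9795; e_3·a_4 = 0.0947·0 + 0.2804·2 + 0.5835·3 + 0.5570·1 + 0.5115·4 = 4.9145.
u_4 = a_4 + 1.1785·e_1 − 1.9795·e_2 − 4.9145·e_3 = (0.3693, 0.0532, 0.4351, -0.4484, -0.1056).
‖u_4‖ = 0.7353, so e_4 = (0.5023, 0.0724, 0.5917, -0.6097, -0.1437).

Q = [[-0.4714, -0.7024, 0.0947, 0.5023], [0.0000, 0.2873, 0.2804, 0.0724], [0.4714, 0.1277, 0.5835, 0.5917], [0.2357, -0.5108, 0.5570, -0.6097], [-0.7071, 0.3831, 0.5115, -0.1437]], R = [[4.2426, -0.9428, 1.8856, -1.1785], [0.0000, 3.4801, 2.2349, 1.9795], [0.0000, 0.0000, 4.8425, 4.9145], [0.0000, 0.0000, 0.0000, 0.7353]]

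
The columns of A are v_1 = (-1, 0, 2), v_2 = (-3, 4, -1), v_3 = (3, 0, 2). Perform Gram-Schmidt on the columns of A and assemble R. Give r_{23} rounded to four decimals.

v_1 = (-1, 0, 2); ‖v_1‖ = 2.2361, so q_1 = (-0.4472, 0.0000, 0.8944).
q_1·v_2 = (-0.4472)·(-3) + 0.0000·4 + 0.8944·(-1) = 0.4472.
u_2 = v_2 − 0.4472·q_1 = (-2.8000, 4.0000, -1.4000).
‖u_2‖ = 5.0794, so q_2 = (-0.5512, 0.7875, -0.2756).
r_{23} = q_2·v_3 = -2.2050.

r_{23} = -2.2050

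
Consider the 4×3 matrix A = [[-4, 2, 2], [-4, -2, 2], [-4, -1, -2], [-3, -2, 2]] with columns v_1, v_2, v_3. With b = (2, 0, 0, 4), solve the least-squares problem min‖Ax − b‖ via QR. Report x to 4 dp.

q_1 = v_1/‖v_1‖ = (-4, -4, -4, -3)/7.5498 = (-0.5298, -0.5298, -0.5298, -0.3974).
r_{12} = q_1·v_2 = 1.3245.
u_2 = v_2 − 1.3245·q_1 = (2.7018, -1.2982, -0.2982, -1.4737).
‖u_2‖ = 3.3534, so q_2 = (0.8057, -0.3871, -0.0889, -0.4395).
r_{13} = q_1·v_3 = -1.8543; r_{23} = q_2·v_3 = 0.1360.
u_3 = v_3 + 1.8543·q_1 − 0.1360·q_2 = (0.9080, 1.0702, -2.9704, 1.3229).
‖u_3‖ = 3.5416, so q_3 = (0.2564, 0.3022, -0.8387, 0.3735).
Qᵀb = (-2.6491, -0.1465, 2.0069).
Back-substitute: x_3 = 2.0069/3.5416 = 0.5667.
x_2 = (-0.1465 − 0.1360·0.5667)/3.3534 = -0.0667.
x_1 = (-2.6491 − 1.3245·(-0.0667) + 1.8543·0.5667)/7.5498 = -0.2000.

x = (-0.2000, -0.0667, 0.5667)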